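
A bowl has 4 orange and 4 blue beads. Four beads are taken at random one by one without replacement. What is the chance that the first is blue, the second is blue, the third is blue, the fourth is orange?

Multiply the conditional probability of each draw in order, without replacement, so each draw removes one from its color and from the total.
P = (4/8) · (3/7) · (2/6) · (4/5) = 2/35 ≈ 0.0571.

2/35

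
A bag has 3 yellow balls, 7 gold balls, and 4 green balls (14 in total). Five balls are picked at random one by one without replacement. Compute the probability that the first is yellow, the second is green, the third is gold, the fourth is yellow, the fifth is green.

3/1430

Multiply the conditional probability of each draw in order, without replacement, so each draw removes one from its color and from the total.
P = (3/14) · (4/13) · (7/12) · (2/11) · (3/10) = 3/1430 ≈ 0.0021.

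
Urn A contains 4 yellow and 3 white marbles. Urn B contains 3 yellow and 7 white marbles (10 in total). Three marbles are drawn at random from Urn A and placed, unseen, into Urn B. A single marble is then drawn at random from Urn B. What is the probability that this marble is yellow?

Condition on how many of the transferred marbles are yellow (from Urn A: 4 yellow of 7; then Urn B has 13 total).
  0 yellow: C(4,0)C(3,3)/C(7,3) = 1/35; then P = 3/13
  1 yellow: C(4,1)C(3,2)/C(7,3) = 12/35; then P = 4/13
  2 yellow: C(4,2)C(3,1)/C(7,3) = 18/35; then P = 5/13
  3 yellow: C(4,3)C(3,0)/C(7,3) = 4/35; then P = 6/13
P(yellow from Urn B) = 33/91 ≈ 0.3626.

33/91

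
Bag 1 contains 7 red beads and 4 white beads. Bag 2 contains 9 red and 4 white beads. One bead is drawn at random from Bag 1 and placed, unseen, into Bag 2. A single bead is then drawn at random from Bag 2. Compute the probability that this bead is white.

Condition on how many of the transferred beads are white (from Bag 1: 4 white of 11; then Bag 2 has 14 total).
  0 white: C(4,0)C(7,1)/C(11,1) = 7/11; then P = 4/14
  1 white: C(4,1)C(7,0)/C(11,1) = 4/11; then P = 5/14
P(white from Bag 2) = 24/77 ≈ 0.3117.

24/77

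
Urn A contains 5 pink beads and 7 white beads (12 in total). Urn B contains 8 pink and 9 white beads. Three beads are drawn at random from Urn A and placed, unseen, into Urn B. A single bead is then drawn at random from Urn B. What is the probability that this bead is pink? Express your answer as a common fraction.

37/80

Condition on how many of the transferred beads are pink (from Urn A: 5 pink of 12; then Urn B has 20 total).
  0 pink: C(5,0)C(7,3)/C(12,3) = 7/44; then P = 8/20
  1 pink: C(5,1)C(7,2)/C(12,3) = 21/44; then P = 9/20
  2 pink: C(5,2)C(7,1)/C(12,3) = 7/22; then P = 10/20
  3 pink: C(5,3)C(7,0)/C(12,3) = 1/22; then P = 11/20
P(pink from Urn B) = 37/80 ≈ 0.4625.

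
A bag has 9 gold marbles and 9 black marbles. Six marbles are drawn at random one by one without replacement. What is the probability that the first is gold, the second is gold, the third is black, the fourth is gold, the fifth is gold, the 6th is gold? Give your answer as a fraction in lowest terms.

9/884

Multiply the conditional probability of each draw in order, without replacement, so each draw removes one from its color and from the total.
P = (9/18) · (8/17) · (9/16) · (7/15) · (6/14) · (5/13) = 9/884 ≈ 0.0102.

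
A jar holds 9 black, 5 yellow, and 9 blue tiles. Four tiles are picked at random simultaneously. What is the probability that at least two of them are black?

654/1265

Sum the hypergeometric tail for j = 2,…,4 black tiles.
Favorable = C(9,2)·C(14,2) + C(9,3)·C(14,1) + C(9,4)·C(14,0) = 4578; total = C(23,4) = 8855.
P = 4578/8855 = 654/1265 ≈ 0.5170.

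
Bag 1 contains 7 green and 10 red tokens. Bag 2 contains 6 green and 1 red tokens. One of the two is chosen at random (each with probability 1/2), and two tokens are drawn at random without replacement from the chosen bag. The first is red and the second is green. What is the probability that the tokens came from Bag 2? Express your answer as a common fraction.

136/381

P(E | Bag 1) = 35/136; P(E | Bag 2) = 1/7.
P(E) = 1/2·35/136 + 1/2·1/7 = 381/1904.
By Bayes' rule, P(Bag 2 | E) = 1/14 / 381/1904 = 136/381 ≈ 0.3570.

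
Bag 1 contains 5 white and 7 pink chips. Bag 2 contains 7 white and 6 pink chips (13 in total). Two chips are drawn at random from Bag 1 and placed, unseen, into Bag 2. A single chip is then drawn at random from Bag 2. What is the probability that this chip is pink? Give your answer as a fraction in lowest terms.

Condition on how many of the transferred chips are pink (from Bag 1: 7 pink of 12; then Bag 2 has 15 total).
  0 pink: C(7,0)C(5,2)/C(12,2) = 5/33; then P = 6/15
  1 pink: C(7,1)C(5,1)/C(12,2) = 35/66; then P = 7/15
  2 pink: C(7,2)C(5,0)/C(12,2) = 7/22; then P = 8/15
P(pink from Bag 2) = 43/90 ≈ 0.4778.

43/90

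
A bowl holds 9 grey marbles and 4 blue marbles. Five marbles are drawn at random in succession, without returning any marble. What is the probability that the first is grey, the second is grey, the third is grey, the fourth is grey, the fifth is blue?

Multiply the conditional probability of each draw in order, without replacement, so each draw removes one from its color and from the total.
P = (9/13) · (8/12) · (7/11) · (6/10) · (4/9) = 56/715 ≈ 0.0783.

56/715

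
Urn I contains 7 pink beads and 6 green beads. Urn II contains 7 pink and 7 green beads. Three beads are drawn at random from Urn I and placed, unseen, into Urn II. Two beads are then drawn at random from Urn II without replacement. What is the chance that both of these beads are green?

Condition on how many of the transferred beads are green (from Urn I: 6 green of 13; then Urn II has 17 total).
  0 green: C(6,0)C(7,3)/C(13,3) = 35/286; then P = C(7,2)/C(17,2) = 21/136
  1 green: C(6,1)C(7,2)/C(13,3) = 63/143; then P = C(8,2)/C(17,2) = 7/34
  2 green: C(6,2)C(7,1)/C(13,3) = 105/286; then P = C(9,2)/C(17,2) = 9/34
  3 green: C(6,3)C(7,0)/C(13,3) = 10/143; then P = C(10,2)/C(17,2) = 45/136
P(both green) = 813/3536 ≈ 0.2299.

813/3536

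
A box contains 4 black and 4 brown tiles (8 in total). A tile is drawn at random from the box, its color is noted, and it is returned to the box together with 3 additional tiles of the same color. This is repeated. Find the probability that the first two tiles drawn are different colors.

4/11

Either black then brown, or brown then black; after the first draw the total is 11.
P = (4/8)·(4/11) + (4/8)·(4/11) = 4/11 ≈ 0.3636.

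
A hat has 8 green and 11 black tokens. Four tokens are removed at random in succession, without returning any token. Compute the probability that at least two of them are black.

Sum the hypergeometric tail for j = 2,…,4 black tokens.
Favorable = C(11,2)·C(8,2) + C(11,3)·C(8,1) + C(11,4)·C(8,0) = 3190; total = C(19,4) = 3876.
P = 3190/3876 = 1595/1938 ≈ 0.8230.

1595/1938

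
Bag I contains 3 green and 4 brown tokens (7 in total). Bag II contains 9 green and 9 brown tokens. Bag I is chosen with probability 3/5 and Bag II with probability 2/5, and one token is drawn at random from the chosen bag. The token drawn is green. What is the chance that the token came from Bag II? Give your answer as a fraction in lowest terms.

P(green | Bag I) = 3/7; P(green | Bag II) = 1/2.
P(green) = 3/5·3/7 + 2/5·1/2 = 16/35.
By Bayes' rule, P(Bag II | green) = 1/5 / 16/35 = 7/16 ≈ 0.4375.

7/16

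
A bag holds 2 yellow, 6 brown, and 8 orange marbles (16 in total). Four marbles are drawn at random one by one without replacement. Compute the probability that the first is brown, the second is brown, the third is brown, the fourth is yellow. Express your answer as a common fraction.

Multiply the conditional probability of each draw in order, without replacement, so each draw removes one from its color and from the total.
P = (6/16) · (5/15) · (4/14) · (2/13) = 1/182 ≈ 0.0055.

1/182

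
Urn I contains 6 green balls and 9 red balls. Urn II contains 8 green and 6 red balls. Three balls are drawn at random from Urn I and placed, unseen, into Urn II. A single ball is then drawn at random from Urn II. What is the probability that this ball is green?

46/85

Condition on how many of the transferred balls are green (from Urn I: 6 green of 15; then Urn II has 17 total).
  0 green: C(6,0)C(9,3)/C(15,3) = 12/65; then P = 8/17
  1 green: C(6,1)C(9,2)/C(15,3) = 216/455; then P = 9/17
  2 green: C(6,2)C(9,1)/C(15,3) = 27/91; then P = 10/17
  3 green: C(6,3)C(9,0)/C(15,3) = 4/91; then P = 11/17
P(green from Urn II) = 46/85 ≈ 0.5412.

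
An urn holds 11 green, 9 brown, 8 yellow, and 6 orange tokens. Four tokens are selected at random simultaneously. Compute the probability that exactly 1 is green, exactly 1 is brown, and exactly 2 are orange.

135/4216

Unordered draws without replacement: count favorable combinations over C(34,4).
Favorable = C(11,1) · C(9,1) · C(8,0) · C(6,2) = 1485; total = C(34,4) = 46376.
P = 1485/46376 = 135/4216 ≈ 0.0320.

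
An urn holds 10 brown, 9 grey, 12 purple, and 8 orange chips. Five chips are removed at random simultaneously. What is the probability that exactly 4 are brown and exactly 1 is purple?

40/9139

Unordered draws without replacement: count favorable combinations over C(39,5).
Favorable = C(10,4) · C(9,0) · C(12,1) · C(8,0) = 2520; total = C(39,5) = 575757.
P = 2520/575757 = 40/9139 ≈ 0.0044.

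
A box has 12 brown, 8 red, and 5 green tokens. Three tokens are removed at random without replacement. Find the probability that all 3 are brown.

11/115

Unordered draws without replacement: count favorable combinations over C(25,3).
Favorable = C(12,3) · C(8,0) · C(5,0) = 220; total = C(25,3) = 2300.
P = 220/2300 = 11/115 ≈ 0.0957.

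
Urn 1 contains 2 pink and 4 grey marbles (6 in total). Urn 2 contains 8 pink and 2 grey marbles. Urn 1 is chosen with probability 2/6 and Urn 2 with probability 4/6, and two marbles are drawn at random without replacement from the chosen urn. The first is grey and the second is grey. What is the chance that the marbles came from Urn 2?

1/10

P(E | Urn 1) = 2/5; P(E | Urn 2) = 1/45.
P(E) = 1/3·2/5 + 2/3·1/45 = 4/27.
By Bayes' rule, P(Urn 2 | E) = 2/135 / 4/27 = 1/10 ≈ 0.1000.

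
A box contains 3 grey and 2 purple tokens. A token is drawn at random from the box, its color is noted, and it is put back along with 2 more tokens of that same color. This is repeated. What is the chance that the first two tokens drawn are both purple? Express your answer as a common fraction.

8/35

After a purple draw the box holds 4 purple out of 7.
P = (2/5)·(4/7) = 8/35 ≈ 0.2286.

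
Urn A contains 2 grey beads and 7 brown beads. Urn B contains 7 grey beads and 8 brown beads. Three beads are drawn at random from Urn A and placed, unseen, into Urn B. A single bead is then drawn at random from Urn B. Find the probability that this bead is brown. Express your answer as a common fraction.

31/54

Condition on how many of the transferred beads are brown (from Urn A: 7 brown of 9; then Urn B has 18 total).
  1 brown: C(7,1)C(2,2)/C(9,3) = 1/12; then P = 9/18
  2 brown: C(7,2)C(2,1)/C(9,3) = 1/2; then P = 10/18
  3 brown: C(7,3)C(2,0)/C(9,3) = 5/12; then P = 11/18
P(brown from Urn B) = 31/54 ≈ 0.5741.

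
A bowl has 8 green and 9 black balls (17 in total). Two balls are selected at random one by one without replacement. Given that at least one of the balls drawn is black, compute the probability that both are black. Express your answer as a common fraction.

1/3

P(both black) = C(9,2)/C(17,2) = 9/34; P(at least one black) = 1 − C(8,2)/C(17,2) = 27/34.
Since 'both black' ⊆ 'at least one black', P(both | at least one) = 9/34 / 27/34 = 1/3 ≈ 0.3333.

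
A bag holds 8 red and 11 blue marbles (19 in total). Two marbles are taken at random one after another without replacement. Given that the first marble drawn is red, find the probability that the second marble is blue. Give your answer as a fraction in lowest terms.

After removing 1 red, the bag has 11 blue out of 18 remaining.
P(second is blue | given) = 11/18 ≈ 0.6111.

11/18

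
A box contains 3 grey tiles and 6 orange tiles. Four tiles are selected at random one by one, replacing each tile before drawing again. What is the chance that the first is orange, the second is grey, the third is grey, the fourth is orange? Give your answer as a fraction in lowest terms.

Multiply the conditional probability of each draw in order, with replacement (the composition resets each draw).
P = (6/9) · (3/9) · (3/9) · (6/9) = 4/81 ≈ 0.0494.

4/81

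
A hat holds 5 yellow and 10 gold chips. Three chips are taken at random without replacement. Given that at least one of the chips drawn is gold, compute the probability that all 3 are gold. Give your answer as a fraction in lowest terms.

24/89

P(all 3 gold) = C(10,3)/C(15,3) = 24/91; P(at least one gold) = 1 − C(5,3)/C(15,3) = 89/91.
Since 'all 3 gold' ⊆ 'at least one gold', P(all 3 | at least one) = 24/91 / 89/91 = 24/89 ≈ 0.2697.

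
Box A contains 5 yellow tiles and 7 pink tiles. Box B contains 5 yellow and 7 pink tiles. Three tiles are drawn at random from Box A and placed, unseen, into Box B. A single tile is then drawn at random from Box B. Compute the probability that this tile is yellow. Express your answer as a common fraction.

Condition on how many of the transferred tiles are yellow (from Box A: 5 yellow of 12; then Box B has 15 total).
  0 yellow: C(5,0)C(7,3)/C(12,3) = 7/44; then P = 5/15
  1 yellow: C(5,1)C(7,2)/C(12,3) = 21/44; then P = 6/15
  2 yellow: C(5,2)C(7,1)/C(12,3) = 7/22; then P = 7/15
  3 yellow: C(5,3)C(7,0)/C(12,3) = 1/22; then P = 8/15
P(yellow from Box B) = 5/12 ≈ 0.4167.

5/12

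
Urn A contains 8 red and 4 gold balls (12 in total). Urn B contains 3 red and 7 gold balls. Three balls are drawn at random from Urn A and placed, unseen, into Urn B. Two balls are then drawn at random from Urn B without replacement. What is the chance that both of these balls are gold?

311/858

Condition on how many of the transferred balls are gold (from Urn A: 4 gold of 12; then Urn B has 13 total).
  0 gold: C(4,0)C(8,3)/C(12,3) = 14/55; then P = C(7,2)/C(13,2) = 7/26
  1 gold: C(4,1)C(8,2)/C(12,3) = 28/55; then P = C(8,2)/C(13,2) = 14/39
  2 gold: C(4,2)C(8,1)/C(12,3) = 12/55; then P = C(9,2)/C(13,2) = 6/13
  3 gold: C(4,3)C(8,0)/C(12,3) = 1/55; then P = C(10,2)/C(13,2) = 15/26
P(both gold) = 311/858 ≈ 0.3625.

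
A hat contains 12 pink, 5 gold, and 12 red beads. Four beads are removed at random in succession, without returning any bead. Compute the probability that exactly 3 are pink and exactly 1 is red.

Unordered draws without replacement: count favorable combinations over C(29,4).
Favorable = C(12,3) · C(5,0) · C(12,1) = 2640; total = C(29,4) = 23751.
P = 2640/23751 = 880/7917 ≈ 0.1112.

880/7917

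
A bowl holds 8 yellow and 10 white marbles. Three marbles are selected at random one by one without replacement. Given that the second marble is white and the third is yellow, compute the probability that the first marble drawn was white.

9/16

P(first=white and the second marble is white and the third is yellow) = (10/18)·(9/17)·(8/16) = 5/34.
P(E) = Σ over first color = 35/306 + 5/34 = 40/153.
By Bayes, P(first=white | E) = 5/34 / 40/153 = 9/16 ≈ 0.5625.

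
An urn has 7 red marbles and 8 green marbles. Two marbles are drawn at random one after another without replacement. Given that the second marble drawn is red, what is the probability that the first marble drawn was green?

P(first=green and the second marble drawn is red) = (8/15)·(7/14) = 4/15.
P(the second marble drawn is red) = Σ over first color = 1/5 + 4/15 = 7/15.
By Bayes, P(first=green | the second marble drawn is red) = 4/15 / 7/15 = 4/7 ≈ 0.5714.

4/7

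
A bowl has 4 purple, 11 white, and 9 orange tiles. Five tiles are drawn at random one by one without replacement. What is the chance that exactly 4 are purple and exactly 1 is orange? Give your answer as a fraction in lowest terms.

3/14168

Unordered draws without replacement: count favorable combinations over C(24,5).
Favorable = C(4,4) · C(11,0) · C(9,1) = 9; total = C(24,5) = 42504.
P = 9/42504 = 3/14168 ≈ 0.0002.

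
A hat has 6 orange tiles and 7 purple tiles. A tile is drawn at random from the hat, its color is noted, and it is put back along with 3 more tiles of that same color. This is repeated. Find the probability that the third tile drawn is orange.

6/13

Sum over the four possibilities for the first two draws (orange/not-orange each), tracking how the orange count and total change by +3 per draw.
P(third is orange) = 6/13 ≈ 0.4615. (In a Pólya urn every draw has the same marginal probability 6/13.)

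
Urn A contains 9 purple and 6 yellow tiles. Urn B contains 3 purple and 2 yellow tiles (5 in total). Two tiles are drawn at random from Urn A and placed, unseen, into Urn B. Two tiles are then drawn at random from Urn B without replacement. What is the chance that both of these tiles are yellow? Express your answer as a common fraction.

32/245

Condition on how many of the transferred tiles are yellow (from Urn A: 6 yellow of 15; then Urn B has 7 total).
  0 yellow: C(6,0)C(9,2)/C(15,2) = 12/35; then P = C(2,2)/C(7,2) = 1/21
  1 yellow: C(6,1)C(9,1)/C(15,2) = 18/35; then P = C(3,2)/C(7,2) = 1/7
  2 yellow: C(6,2)C(9,0)/C(15,2) = 1/7; then P = C(4,2)/C(7,2) = 2/7
P(both yellow) = 32/245 ≈ 0.1306.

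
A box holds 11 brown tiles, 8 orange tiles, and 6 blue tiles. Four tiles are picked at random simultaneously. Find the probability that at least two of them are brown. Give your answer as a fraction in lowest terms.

Sum the hypergeometric tail for j = 2,…,4 brown tiles.
Favorable = C(11,2)·C(14,2) + C(11,3)·C(14,1) + C(11,4)·C(14,0) = 7645; total = C(25,4) = 12650.
P = 7645/12650 = 139/230 ≈ 0.6043.

139/230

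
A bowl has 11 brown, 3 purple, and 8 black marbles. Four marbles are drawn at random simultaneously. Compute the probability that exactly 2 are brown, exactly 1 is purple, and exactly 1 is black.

Unordered draws without replacement: count favorable combinations over C(22,4).
Favorable = C(11,2) · C(3,1) · C(8,1) = 1320; total = C(22,4) = 7315.
P = 1320/7315 = 24/133 ≈ 0.1805.

24/133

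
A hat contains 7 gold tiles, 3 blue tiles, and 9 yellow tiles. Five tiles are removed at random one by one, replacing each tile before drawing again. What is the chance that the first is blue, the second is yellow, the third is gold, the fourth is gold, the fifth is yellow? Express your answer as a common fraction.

Multiply the conditional probability of each draw in order, with replacement (the composition resets each draw).
P = (3/19) · (9/19) · (7/19) · (7/19) · (9/19) = 11907/2476099 ≈ 0.0048.

11907/2476099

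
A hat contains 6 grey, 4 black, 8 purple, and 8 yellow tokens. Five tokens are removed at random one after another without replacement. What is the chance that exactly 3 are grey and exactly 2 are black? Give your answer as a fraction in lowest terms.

Unordered draws without replacement: count favorable combinations over C(26,5).
Favorable = C(6,3) · C(4,2) · C(8,0) · C(8,0) = 120; total = C(26,5) = 65780.
P = 120/65780 = 6/3289 ≈ 0.0018.

6/3289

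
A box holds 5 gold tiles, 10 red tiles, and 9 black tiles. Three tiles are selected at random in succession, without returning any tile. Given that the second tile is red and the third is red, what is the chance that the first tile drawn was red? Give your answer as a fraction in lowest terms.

P(first=red and the second tile is red and the third is red) = (10/24)·(9/23)·(8/22) = 15/253.
P(E) = Σ over first color = 75/2024 + 15/253 + 135/2024 = 15/92.
By Bayes, P(first=red | E) = 15/253 / 15/92 = 4/11 ≈ 0.3636.

4/11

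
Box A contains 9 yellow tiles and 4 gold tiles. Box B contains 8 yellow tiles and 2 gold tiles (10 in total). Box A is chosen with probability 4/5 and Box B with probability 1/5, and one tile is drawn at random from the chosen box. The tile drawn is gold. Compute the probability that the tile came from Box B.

P(gold | Box A) = 4/13; P(gold | Box B) = 1/5.
P(gold) = 4/5·4/13 + 1/5·1/5 = 93/325.
By Bayes' rule, P(Box B | gold) = 1/25 / 93/325 = 13/93 ≈ 0.1398.

13/93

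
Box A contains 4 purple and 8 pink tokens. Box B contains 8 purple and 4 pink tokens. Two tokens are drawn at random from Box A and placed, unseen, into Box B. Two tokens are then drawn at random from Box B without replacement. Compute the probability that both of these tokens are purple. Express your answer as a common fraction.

Condition on how many of the transferred tokens are purple (from Box A: 4 purple of 12; then Box B has 14 total).
  0 purple: C(4,0)C(8,2)/C(12,2) = 14/33; then P = C(8,2)/C(14,2) = 4/13
  1 purple: C(4,1)C(8,1)/C(12,2) = 16/33; then P = C(9,2)/C(14,2) = 36/91
  2 purple: C(4,2)C(8,0)/C(12,2) = 1/11; then P = C(10,2)/C(14,2) = 45/91
P(both purple) = 1103/3003 ≈ 0.3673.

1103/3003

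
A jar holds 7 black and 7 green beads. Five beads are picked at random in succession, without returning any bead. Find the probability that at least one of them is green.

283/286

Use the complement: P(at least one green) = 1 − P(no green).
P(none) = C(7,5)/C(14,5) = 21/2002.
So P = 1 − 21/2002 = 283/286 ≈ 0.9895.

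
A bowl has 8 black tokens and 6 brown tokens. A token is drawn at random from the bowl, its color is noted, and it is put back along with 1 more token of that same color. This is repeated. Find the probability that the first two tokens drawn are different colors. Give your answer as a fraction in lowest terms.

Either brown then black, or black then brown; after the first draw the total is 15.
P = (6/14)·(8/15) + (8/14)·(6/15) = 16/35 ≈ 0.4571.

16/35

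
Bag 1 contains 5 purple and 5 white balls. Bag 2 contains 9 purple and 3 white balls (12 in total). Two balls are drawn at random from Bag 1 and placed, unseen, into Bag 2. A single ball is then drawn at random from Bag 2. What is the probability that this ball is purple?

5/7

Condition on how many of the transferred balls are purple (from Bag 1: 5 purple of 10; then Bag 2 has 14 total).
  0 purple: C(5,0)C(5,2)/C(10,2) = 2/9; then P = 9/14
  1 purple: C(5,1)C(5,1)/C(10,2) = 5/9; then P = 10/14
  2 purple: C(5,2)C(5,0)/C(10,2) = 2/9; then P = 11/14
P(purple from Bag 2) = 5/7 ≈ 0.7143.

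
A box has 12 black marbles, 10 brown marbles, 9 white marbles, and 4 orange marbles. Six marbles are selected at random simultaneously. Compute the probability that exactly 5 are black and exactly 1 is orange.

Unordered draws without replacement: count favorable combinations over C(35,6).
Favorable = C(12,5) · C(10,0) · C(9,0) · C(4,1) = 3168; total = C(35,6) = 1623160.
P = 3168/1623160 = 36/18445 ≈ 0.0020.

36/18445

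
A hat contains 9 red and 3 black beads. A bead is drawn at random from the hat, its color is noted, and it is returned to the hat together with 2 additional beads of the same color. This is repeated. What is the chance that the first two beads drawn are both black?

5/56

After a black draw the hat holds 5 black out of 14.
P = (3/12)·(5/14) = 5/56 ≈ 0.0893.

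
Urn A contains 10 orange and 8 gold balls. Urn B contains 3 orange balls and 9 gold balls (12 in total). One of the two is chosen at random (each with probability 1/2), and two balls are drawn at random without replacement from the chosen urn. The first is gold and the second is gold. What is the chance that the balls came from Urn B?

P(E | Urn A) = 28/153; P(E | Urn B) = 6/11.
P(E) = 1/2·28/153 + 1/2·6/11 = 613/1683.
By Bayes' rule, P(Urn B | E) = 3/11 / 613/1683 = 459/613 ≈ 0.7488.

459/613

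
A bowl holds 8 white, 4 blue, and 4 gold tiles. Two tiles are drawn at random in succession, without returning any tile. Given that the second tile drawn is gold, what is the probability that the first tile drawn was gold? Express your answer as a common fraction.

1/5

P(first=gold and the second tile drawn is gold) = (4/16)·(3/15) = 1/20.
P(the second tile drawn is gold) = Σ over first color = 2/15 + 1/15 + 1/20 = 1/4.
By Bayes, P(first=gold | the second tile drawn is gold) = 1/20 / 1/4 = 1/5 ≈ 0.2000.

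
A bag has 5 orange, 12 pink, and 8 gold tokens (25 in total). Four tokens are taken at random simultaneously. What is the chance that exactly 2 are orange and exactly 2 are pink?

Unordered draws without replacement: count favorable combinations over C(25,4).
Favorable = C(5,2) · C(12,2) · C(8,0) = 660; total = C(25,4) = 12650.
P = 660/12650 = 6/115 ≈ 0.0522.

6/115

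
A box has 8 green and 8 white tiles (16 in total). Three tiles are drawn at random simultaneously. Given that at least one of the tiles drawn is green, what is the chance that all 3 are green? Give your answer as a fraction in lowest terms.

1/9

P(all 3 green) = C(8,3)/C(16,3) = 1/10; P(at least one green) = 1 − C(8,3)/C(16,3) = 9/10.
Since 'all 3 green' ⊆ 'at least one green', P(all 3 | at least one) = 1/10 / 9/10 = 1/9 ≈ 0.1111.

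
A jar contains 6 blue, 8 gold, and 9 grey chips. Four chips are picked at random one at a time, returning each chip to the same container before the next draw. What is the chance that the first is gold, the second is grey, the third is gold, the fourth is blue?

3456/279841

Multiply the conditional probability of each draw in order, with replacement (the composition resets each draw).
P = (8/23) · (9/23) · (8/23) · (6/23) = 3456/279841 ≈ 0.0123.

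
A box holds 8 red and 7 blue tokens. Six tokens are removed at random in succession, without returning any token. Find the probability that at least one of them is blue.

711/715

Use the complement: P(at least one blue) = 1 − P(no blue).
P(none) = C(8,6)/C(15,6) = 28/5005.
So P = 1 − 28/5005 = 711/715 ≈ 0.9944.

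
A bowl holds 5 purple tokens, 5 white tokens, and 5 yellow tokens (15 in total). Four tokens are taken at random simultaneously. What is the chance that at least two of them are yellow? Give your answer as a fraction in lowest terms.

Sum the hypergeometric tail for j = 2,…,4 yellow tokens.
Favorable = C(5,2)·C(10,2) + C(5,3)·C(10,1) + C(5,4)·C(10,0) = 555; total = C(15,4) = 1365.
P = 555/1365 = 37/91 ≈ 0.4066.

37/91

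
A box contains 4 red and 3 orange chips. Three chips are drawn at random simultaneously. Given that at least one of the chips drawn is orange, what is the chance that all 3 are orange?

1/31

P(all 3 orange) = C(3,3)/C(7,3) = 1/35; P(at least one orange) = 1 − C(4,3)/C(7,3) = 31/35.
Since 'all 3 orange' ⊆ 'at least one orange', P(all 3 | at least one) = 1/35 / 31/35 = 1/31 ≈ 0.0323.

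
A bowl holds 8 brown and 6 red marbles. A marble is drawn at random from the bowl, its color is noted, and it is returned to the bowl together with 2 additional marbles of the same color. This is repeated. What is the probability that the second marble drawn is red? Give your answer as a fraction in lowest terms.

3/7

Condition on the first draw. If first is red (prob 6/14), second-red has prob (8)/(16); if not (prob 8/14), it has prob 6/(16).
P = (6/14)·(8/16) + (8/14)·(6/16) = 3/7 ≈ 0.4286.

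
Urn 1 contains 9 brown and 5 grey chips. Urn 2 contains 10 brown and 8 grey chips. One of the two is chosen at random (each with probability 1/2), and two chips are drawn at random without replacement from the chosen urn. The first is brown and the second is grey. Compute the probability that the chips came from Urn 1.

1377/2833

P(E | Urn 1) = 45/182; P(E | Urn 2) = 40/153.
P(E) = 1/2·45/182 + 1/2·40/153 = 14165/55692.
By Bayes' rule, P(Urn 1 | E) = 45/364 / 14165/55692 = 1377/2833 ≈ 0.4861.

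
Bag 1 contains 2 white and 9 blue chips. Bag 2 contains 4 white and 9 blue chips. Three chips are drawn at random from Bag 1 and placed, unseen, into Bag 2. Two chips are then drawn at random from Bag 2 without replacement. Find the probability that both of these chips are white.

151/2200

Condition on how many of the transferred chips are white (from Bag 1: 2 white of 11; then Bag 2 has 16 total).
  0 white: C(2,0)C(9,3)/C(11,3) = 28/55; then P = C(4,2)/C(16,2) = 1/20
  1 white: C(2,1)C(9,2)/C(11,3) = 24/55; then P = C(5,2)/C(16,2) = 1/12
  2 white: C(2,2)C(9,1)/C(11,3) = 3/55; then P = C(6,2)/C(16,2) = 1/8
P(both white) = 151/2200 ≈ 0.0686.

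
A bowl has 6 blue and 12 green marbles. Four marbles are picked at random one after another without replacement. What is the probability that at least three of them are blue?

Sum the hypergeometric tail for j = 3,…,4 blue marbles.
Favorable = C(6,3)·C(12,1) + C(6,4)·C(12,0) = 255; total = C(18,4) = 3060.
P = 255/3060 = 1/12 ≈ 0.0833.

1/12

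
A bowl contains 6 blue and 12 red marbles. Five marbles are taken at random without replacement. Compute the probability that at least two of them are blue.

Sum the hypergeometric tail for j = 2,…,5 blue marbles.
Favorable = C(6,2)·C(12,3) + C(6,3)·C(12,2) + C(6,4)·C(12,1) + C(6,5)·C(12,0) = 4806; total = C(18,5) = 8568.
P = 4806/8568 = 267/476 ≈ 0.5609.

267/476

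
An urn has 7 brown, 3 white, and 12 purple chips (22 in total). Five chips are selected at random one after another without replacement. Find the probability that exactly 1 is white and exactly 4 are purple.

15/266

Unordered draws without replacement: count favorable combinations over C(22,5).
Favorable = C(7,0) · C(3,1) · C(12,4) = 1485; total = C(22,5) = 26334.
P = 1485/26334 = 15/266 ≈ 0.0564.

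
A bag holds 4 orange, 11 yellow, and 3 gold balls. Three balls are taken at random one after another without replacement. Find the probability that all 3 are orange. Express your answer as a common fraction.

Unordered draws without replacement: count favorable combinations over C(18,3).
Favorable = C(4,3) · C(11,0) · C(3,0) = 4; total = C(18,3) = 816.
P = 4/816 = 1/204 ≈ 0.0049.

1/204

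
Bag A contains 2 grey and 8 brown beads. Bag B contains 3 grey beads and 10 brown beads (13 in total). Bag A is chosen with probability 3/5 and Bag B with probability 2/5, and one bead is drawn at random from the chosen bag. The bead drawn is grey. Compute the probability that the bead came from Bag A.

13/23

P(grey | Bag A) = 1/5; P(grey | Bag B) = 3/13.
P(grey) = 3/5·1/5 + 2/5·3/13 = 69/325.
By Bayes' rule, P(Bag A | grey) = 3/25 / 69/325 = 13/23 ≈ 0.5652.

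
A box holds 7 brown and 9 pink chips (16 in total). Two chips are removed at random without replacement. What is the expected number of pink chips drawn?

By linearity of expectation, E[X] = Σ P(draw i is pink); by symmetry each draw (even without replacement) has P(pink) = 9/16.
E[X] = 2 · 9/16 = 9/8 ≈ 1.1250.

9/8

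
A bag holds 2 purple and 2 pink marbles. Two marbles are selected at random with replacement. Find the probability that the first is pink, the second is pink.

1/4

Multiply the conditional probability of each draw in order, with replacement (the composition resets each draw).
P = (2/4) · (2/4) = 1/4 ≈ 0.2500.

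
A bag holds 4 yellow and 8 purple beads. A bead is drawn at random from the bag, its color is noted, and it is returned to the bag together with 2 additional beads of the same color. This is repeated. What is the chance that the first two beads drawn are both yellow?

After a yellow draw the bag holds 6 yellow out of 14.
P = (4/12)·(6/14) = 1/7 ≈ 0.1429.

1/7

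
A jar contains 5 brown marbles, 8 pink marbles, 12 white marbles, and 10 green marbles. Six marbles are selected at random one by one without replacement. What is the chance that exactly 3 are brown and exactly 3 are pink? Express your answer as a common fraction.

Unordered draws without replacement: count favorable combinations over C(35,6).
Favorable = C(5,3) · C(8,3) · C(12,0) · C(10,0) = 560; total = C(35,6) = 1623160.
P = 560/1623160 = 2/5797 ≈ 0.0003.

2/5797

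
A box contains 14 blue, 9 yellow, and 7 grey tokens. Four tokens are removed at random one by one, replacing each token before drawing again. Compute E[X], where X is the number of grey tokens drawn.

By linearity of expectation, E[X] = Σ P(draw i is grey); each independent draw has P(grey) = 7/30.
E[X] = 4 · 7/30 = 14/15 ≈ 0.9333.

14/15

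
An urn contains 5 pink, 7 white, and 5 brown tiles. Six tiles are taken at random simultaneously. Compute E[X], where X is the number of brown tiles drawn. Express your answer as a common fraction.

By linearity of expectation, E[X] = Σ P(draw i is brown); by symmetry each draw (even without replacement) has P(brown) = 5/17.
E[X] = 6 · 5/17 = 30/17 ≈ 1.7647.

30/17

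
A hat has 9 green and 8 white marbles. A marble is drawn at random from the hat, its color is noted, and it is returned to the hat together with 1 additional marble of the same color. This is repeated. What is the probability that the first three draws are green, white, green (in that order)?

40/323

Track the composition after each reinforcement of +1.
P = (9/17) · (8/18) · (10/19) = 40/323 ≈ 0.1238.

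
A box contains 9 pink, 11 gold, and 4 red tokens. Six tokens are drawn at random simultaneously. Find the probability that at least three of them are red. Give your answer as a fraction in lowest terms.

Sum the hypergeometric tail for j = 3,…,4 red tokens.
Favorable = C(4,3)·C(20,3) + C(4,4)·C(20,2) = 4750; total = C(24,6) = 134596.
P = 4750/134596 = 125/3542 ≈ 0.0353.

125/3542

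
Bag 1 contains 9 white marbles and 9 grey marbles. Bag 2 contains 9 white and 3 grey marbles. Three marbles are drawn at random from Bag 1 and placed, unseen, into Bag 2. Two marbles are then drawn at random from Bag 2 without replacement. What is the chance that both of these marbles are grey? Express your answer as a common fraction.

93/1190

Condition on how many of the transferred marbles are grey (from Bag 1: 9 grey of 18; then Bag 2 has 15 total).
  0 grey: C(9,0)C(9,3)/C(18,3) = 7/68; then P = C(3,2)/C(15,2) = 1/35
  1 grey: C(9,1)C(9,2)/C(18,3) = 27/68; then P = C(4,2)/C(15,2) = 2/35
  2 grey: C(9,2)C(9,1)/C(18,3) = 27/68; then P = C(5,2)/C(15,2) = 2/21
  3 grey: C(9,3)C(9,0)/C(18,3) = 7/68; then P = C(6,2)/C(15,2) = 1/7
P(both grey) = 93/1190 ≈ 0.0782.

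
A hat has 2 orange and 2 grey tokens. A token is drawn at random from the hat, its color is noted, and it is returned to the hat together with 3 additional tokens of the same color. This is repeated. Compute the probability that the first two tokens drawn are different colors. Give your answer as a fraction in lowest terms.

2/7

Either orange then grey, or grey then orange; after the first draw the total is 7.
P = (2/4)·(2/7) + (2/4)·(2/7) = 2/7 ≈ 0.2857.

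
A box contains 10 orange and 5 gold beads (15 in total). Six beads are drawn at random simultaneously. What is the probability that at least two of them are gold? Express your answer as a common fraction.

Sum the hypergeometric tail for j = 2,…,5 gold beads.
Favorable = C(5,2)·C(10,4) + C(5,3)·C(10,3) + C(5,4)·C(10,2) + C(5,5)·C(10,1) = 3535; total = C(15,6) = 5005.
P = 3535/5005 = 101/143 ≈ 0.7063.

101/143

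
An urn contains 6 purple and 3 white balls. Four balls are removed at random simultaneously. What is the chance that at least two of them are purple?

20/21

Sum the hypergeometric tail for j = 2,…,4 purple balls.
Favorable = C(6,2)·C(3,2) + C(6,3)·C(3,1) + C(6,4)·C(3,0) = 120; total = C(9,4) = 126.
P = 120/126 = 20/21 ≈ 0.9524.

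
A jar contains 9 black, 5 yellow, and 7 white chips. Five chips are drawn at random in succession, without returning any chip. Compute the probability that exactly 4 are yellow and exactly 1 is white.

Unordered draws without replacement: count favorable combinations over C(21,5).
Favorable = C(9,0) · C(5,4) · C(7,1) = 35; total = C(21,5) = 20349.
P = 35/20349 = 5/2907 ≈ 0.0017.

5/2907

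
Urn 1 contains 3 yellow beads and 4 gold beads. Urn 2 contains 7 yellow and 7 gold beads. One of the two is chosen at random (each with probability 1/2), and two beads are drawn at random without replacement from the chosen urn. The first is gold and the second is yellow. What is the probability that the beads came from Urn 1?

P(E | Urn 1) = 2/7; P(E | Urn 2) = 7/26.
P(E) = 1/2·2/7 + 1/2·7/26 = 101/364.
By Bayes' rule, P(Urn 1 | E) = 1/7 / 101/364 = 52/101 ≈ 0.5149.

52/101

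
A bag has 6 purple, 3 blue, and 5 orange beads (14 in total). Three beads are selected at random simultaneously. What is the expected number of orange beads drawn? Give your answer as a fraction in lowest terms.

By linearity of expectation, E[X] = Σ P(draw i is orange); by symmetry each draw (even without replacement) has P(orange) = 5/14.
E[X] = 3 · 5/14 = 15/14 ≈ 1.0714.

15/14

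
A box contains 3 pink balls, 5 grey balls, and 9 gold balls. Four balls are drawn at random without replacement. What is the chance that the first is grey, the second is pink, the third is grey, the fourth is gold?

9/952

Multiply the conditional probability of each draw in order, without replacement, so each draw removes one from its color and from the total.
P = (5/17) · (3/16) · (4/15) · (9/14) = 9/952 ≈ 0.0095.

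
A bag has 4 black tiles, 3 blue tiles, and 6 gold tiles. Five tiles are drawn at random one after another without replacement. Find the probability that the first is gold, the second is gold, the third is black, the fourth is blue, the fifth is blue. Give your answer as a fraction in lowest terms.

Multiply the conditional probability of each draw in order, without replacement, so each draw removes one from its color and from the total.
P = (6/13) · (5/12) · (4/11) · (3/10) · (2/9) = 2/429 ≈ 0.0047.

2/429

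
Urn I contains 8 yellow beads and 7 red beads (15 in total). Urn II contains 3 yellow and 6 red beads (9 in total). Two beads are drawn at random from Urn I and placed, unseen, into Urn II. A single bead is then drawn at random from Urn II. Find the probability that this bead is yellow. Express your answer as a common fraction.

Condition on how many of the transferred beads are yellow (from Urn I: 8 yellow of 15; then Urn II has 11 total).
  0 yellow: C(8,0)C(7,2)/C(15,2) = 1/5; then P = 3/11
  1 yellow: C(8,1)C(7,1)/C(15,2) = 8/15; then P = 4/11
  2 yellow: C(8,2)C(7,0)/C(15,2) = 4/15; then P = 5/11
P(yellow from Urn II) = 61/165 ≈ 0.3697.

61/165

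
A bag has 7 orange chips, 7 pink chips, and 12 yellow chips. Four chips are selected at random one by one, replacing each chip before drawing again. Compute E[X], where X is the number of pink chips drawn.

14/13

By linearity of expectation, E[X] = Σ P(draw i is pink); each independent draw has P(pink) = 7/26.
E[X] = 4 · 7/26 = 14/13 ≈ 1.0769.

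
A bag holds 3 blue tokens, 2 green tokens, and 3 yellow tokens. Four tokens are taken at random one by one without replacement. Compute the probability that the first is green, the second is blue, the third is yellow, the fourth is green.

Multiply the conditional probability of each draw in order, without replacement, so each draw removes one from its color and from the total.
P = (2/8) · (3/7) · (3/6) · (1/5) = 3/280 ≈ 0.0107.

3/280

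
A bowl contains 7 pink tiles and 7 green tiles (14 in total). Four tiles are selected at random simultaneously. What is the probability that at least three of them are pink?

Sum the hypergeometric tail for j = 3,…,4 pink tiles.
Favorable = C(7,3)·C(7,1) + C(7,4)·C(7,0) = 280; total = C(14,4) = 1001.
P = 280/1001 = 40/143 ≈ 0.2797.

40/143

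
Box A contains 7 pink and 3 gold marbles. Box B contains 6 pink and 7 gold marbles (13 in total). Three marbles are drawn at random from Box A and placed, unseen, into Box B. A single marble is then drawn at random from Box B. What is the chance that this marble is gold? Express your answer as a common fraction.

79/160

Condition on how many of the transferred marbles are gold (from Box A: 3 gold of 10; then Box B has 16 total).
  0 gold: C(3,0)C(7,3)/C(10,3) = 7/24; then P = 7/16
  1 gold: C(3,1)C(7,2)/C(10,3) = 21/40; then P = 8/16
  2 gold: C(3,2)C(7,1)/C(10,3) = 7/40; then P = 9/16
  3 gold: C(3,3)C(7,0)/C(10,3) = 1/120; then P = 10/16
P(gold from Box B) = 79/160 ≈ 0.4938.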